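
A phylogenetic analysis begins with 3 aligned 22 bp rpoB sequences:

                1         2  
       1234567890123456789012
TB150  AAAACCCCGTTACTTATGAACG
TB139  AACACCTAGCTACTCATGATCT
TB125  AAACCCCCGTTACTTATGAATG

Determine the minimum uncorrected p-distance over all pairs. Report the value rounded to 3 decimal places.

Pairwise Hamming distances:
  TB150 vs TB139: 7
  TB150 vs TB125: 2
  TB139 vs TB125: 9
The smallest is 2 mismatches, between TB150 and TB125; p = 2/22 = 0.091.

0.091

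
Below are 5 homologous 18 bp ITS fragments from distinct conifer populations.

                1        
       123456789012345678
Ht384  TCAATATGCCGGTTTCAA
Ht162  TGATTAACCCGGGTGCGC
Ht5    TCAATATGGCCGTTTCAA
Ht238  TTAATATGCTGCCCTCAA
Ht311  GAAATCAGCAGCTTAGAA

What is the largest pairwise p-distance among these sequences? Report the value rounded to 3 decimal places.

0.667

Pairwise Hamming distances:
  Ht384 vs Ht162: 8
  Ht384 vs Ht5: 2
  Ht384 vs Ht238: 5
  Ht384 vs Ht311: 8
  Ht162 vs Ht5: 10
  Ht162 vs Ht238: 11
  Ht162 vs Ht311: 12
  Ht5 vs Ht238: 7
  Ht5 vs Ht311: 10
  Ht238 vs Ht311: 9
The largest is 12 mismatches, between Ht162 and Ht311; p = 12/18 = 0.667.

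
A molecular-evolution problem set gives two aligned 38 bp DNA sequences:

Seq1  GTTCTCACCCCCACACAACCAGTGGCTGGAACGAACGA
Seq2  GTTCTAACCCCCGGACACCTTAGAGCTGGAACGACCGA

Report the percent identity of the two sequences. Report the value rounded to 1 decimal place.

Differing sites — 6:C/A; 13:A/G; 14:C/G; 18:A/C; 20:C/T; 21:A/T; 22:G/A; 23:T/G; 24:G/A; 35:A/C.
28 of the 38 sites match, so the percent identity is 28/38 × 100 = 73.7%.

73.7%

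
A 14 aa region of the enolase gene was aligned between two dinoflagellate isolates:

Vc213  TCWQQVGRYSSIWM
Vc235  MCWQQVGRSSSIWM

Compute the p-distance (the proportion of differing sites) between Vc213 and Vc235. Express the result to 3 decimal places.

Differing sites — 1:T/M; 9:Y/S.
There are 2 differences over 14 sites, so p = 2/14 = 0.143.

0.143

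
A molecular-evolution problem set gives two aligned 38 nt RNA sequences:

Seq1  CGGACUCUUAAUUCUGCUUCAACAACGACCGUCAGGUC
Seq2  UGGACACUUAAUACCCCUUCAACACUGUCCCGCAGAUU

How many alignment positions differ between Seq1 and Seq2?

The sequences differ at positions 1 (C/U), 6 (U/A), 13 (U/A), 15 (U/C), 16 (G/C), 25 (A/C), 26 (C/U), 28 (A/U), 31 (G/C), 32 (U/G), 36 (G/A), 38 (C/U).
That gives 12 mismatches out of 38 aligned sites, so the Hamming distance is 12.

12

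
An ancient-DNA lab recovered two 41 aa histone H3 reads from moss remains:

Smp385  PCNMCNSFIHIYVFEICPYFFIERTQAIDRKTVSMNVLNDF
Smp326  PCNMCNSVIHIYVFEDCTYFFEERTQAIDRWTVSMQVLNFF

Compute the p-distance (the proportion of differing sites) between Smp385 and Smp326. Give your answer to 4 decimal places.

Differing sites — 8:F/V; 16:I/D; 18:P/T; 22:I/E; 31:K/W; 36:N/Q; 40:D/F.
There are 7 differences over 41 sites, so p = 7/41 = 0.1707.

0.1707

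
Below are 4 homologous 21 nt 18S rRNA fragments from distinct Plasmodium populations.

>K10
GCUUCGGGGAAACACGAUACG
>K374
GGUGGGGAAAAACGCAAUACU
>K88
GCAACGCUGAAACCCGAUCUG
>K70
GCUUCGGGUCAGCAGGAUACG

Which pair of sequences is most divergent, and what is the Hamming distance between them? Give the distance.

12

Pairwise Hamming distances:
  K10 vs K374: 8
  K10 vs K88: 7
  K10 vs K70: 4
  K374 vs K88: 12
  K374 vs K70: 11
  K88 vs K70: 11
The largest is 12, between K374 and K88.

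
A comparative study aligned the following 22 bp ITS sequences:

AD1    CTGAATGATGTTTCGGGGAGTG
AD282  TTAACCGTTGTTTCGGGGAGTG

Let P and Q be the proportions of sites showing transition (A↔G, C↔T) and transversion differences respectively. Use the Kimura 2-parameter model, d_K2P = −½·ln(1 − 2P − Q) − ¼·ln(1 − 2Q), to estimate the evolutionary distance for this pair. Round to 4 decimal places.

Mismatches occur at site 1 (C↔T, transition), site 3 (G↔A, transition), site 5 (A↔C, transversion), site 6 (T↔C, transition), site 8 (A↔T, transversion).
Of the 5 differences, 3 transitions and 2 transversions over 22 sites: P = 3/22 = 0.136364, Q = 2/22 = 0.090909.
d = −0.5·ln(0.636363) − 0.25·ln(0.818182) = −0.5·(-0.451986) − 0.25·(-0.200670) = 0.2762.

0.2762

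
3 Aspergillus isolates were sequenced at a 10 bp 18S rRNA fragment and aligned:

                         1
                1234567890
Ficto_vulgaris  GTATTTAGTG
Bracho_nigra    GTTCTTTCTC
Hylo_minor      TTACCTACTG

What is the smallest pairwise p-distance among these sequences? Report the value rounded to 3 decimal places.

0.400

Pairwise Hamming distances:
  Ficto_vulgaris vs Bracho_nigra: 5
  Ficto_vulgaris vs Hylo_minor: 4
  Bracho_nigra vs Hylo_minor: 5
The smallest is 4 mismatches, between Ficto_vulgaris and Hylo_minor; p = 4/10 = 0.400.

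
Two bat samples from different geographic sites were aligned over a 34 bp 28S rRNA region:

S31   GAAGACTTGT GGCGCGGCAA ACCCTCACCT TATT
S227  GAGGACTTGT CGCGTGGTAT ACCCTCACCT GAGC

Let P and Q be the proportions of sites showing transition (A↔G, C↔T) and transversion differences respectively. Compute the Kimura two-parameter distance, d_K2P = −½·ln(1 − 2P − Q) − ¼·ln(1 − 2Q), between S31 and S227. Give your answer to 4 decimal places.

The sequences differ at positions 3 (A/G, transition), 11 (G/C, transversion), 15 (C/T, transition), 18 (C/T, transition), 20 (A/T, transversion), 31 (T/G, transversion), 33 (T/G, transversion), 34 (T/C, transition).
Of the 8 differences, 4 transitions and 4 transversions over 34 sites: P = 4/34 = 0.117647, Q = 4/34 = 0.117647.
d = −0.5·ln(0.647059) − 0.25·ln(0.764706) = −0.5·(-0.435318) − 0.25·(-0.268264) = 0.2847.

0.2847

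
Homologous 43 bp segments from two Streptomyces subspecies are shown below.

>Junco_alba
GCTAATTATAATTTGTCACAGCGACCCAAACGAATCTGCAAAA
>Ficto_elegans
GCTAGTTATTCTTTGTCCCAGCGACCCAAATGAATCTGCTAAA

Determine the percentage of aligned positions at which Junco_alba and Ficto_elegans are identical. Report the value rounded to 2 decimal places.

86.05%

Differing sites — 5:A/G; 10:A/T; 11:A/C; 18:A/C; 31:C/T; 40:A/T.
37 of the 43 sites match, so the percent identity is 37/43 × 100 = 86.05%.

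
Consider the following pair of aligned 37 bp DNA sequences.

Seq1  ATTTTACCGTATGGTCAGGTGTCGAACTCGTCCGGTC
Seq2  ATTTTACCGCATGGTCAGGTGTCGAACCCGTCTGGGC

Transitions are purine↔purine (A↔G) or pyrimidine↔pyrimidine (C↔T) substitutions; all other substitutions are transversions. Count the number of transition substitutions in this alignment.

The sequences differ at positions 10 (T/C, transition), 28 (T/C, transition), 33 (C/T, transition), 36 (T/G, transversion).
Of the 4 differences, 3 transitions and 1 transversion, so the answer is 3.

3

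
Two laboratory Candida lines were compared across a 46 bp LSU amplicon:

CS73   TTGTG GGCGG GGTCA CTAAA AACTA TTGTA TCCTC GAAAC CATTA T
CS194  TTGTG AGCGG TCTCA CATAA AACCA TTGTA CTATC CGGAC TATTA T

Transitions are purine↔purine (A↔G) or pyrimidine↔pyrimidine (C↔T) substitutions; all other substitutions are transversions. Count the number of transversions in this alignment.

Mismatches occur at site 6 (G/A, transition), site 11 (G/T, transversion), site 12 (G/C, transversion), site 17 (T/A, transversion), site 18 (A/T, transversion), site 24 (T/C, transition), site 31 (T/C, transition), site 32 (C/T, transition), site 33 (C/A, transversion), site 36 (G/C, transversion), site 37 (A/G, transition), site 38 (A/G, transition), site 41 (C/T, transition).
Of the 13 differences, 7 transitions and 6 transversions, so the answer is 6.

6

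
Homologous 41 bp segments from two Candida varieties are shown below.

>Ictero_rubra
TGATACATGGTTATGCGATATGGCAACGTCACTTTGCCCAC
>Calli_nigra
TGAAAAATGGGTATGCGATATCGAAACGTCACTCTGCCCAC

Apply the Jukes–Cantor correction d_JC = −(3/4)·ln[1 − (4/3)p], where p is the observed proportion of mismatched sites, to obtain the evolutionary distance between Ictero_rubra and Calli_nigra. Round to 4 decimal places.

0.1628

Mismatches occur at site 4 (T→A), site 6 (C→A), site 11 (T→G), site 22 (G→C), site 24 (C→A), site 34 (T→C).
p = 6/41 = 0.146341.
d = −0.75 · ln(1 − (4/3)·0.146341) = −0.75 · ln(0.804879) = −0.75 · (-0.217063) = 0.1628.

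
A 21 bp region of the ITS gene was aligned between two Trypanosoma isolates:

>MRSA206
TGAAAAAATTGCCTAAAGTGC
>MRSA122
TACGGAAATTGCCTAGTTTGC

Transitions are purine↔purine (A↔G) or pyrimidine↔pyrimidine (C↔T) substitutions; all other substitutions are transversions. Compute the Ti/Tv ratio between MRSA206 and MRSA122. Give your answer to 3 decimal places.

Differing sites — 2:G/A (Ti); 3:A/C (Tv); 4:A/G (Ti); 5:A/G (Ti); 16:A/G (Ti); 17:A/T (Tv); 18:G/T (Tv).
Of the 7 differences, 4 transitions and 3 transversions, so Ti/Tv = 4/3 = 1.333.

1.333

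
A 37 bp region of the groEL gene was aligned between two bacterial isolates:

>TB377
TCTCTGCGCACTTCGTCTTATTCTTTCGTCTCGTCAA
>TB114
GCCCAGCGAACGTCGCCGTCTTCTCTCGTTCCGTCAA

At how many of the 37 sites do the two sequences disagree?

The sequences differ at positions 1 (T/G), 3 (T/C), 5 (T/A), 9 (C/A), 12 (T/G), 16 (T/C), 18 (T/G), 20 (A/C), 25 (T/C), 30 (C/T), 31 (T/C).
That gives 11 mismatches out of 37 aligned sites, so the Hamming distance is 11.

11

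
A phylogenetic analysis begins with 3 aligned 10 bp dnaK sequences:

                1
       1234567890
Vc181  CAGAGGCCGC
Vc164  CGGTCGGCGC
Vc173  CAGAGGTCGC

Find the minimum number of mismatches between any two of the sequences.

Pairwise Hamming distances:
  Vc181 vs Vc164: 4
  Vc181 vs Vc173: 1
  Vc164 vs Vc173: 4
The smallest is 1, between Vc181 and Vc173.

1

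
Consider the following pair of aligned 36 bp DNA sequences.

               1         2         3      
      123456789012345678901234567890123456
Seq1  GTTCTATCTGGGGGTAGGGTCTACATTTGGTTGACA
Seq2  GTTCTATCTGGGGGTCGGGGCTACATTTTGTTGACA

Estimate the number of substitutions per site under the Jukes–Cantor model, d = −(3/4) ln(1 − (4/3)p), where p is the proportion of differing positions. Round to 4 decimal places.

The sequences differ at positions 16 (A/C), 20 (T/G), 29 (G/T).
p = 3/36 = 0.083333.
d = −0.75 · ln(1 − (4/3)·0.083333) = −0.75 · ln(0.888889) = −0.75 · (-0.117783) = 0.0883.

0.0883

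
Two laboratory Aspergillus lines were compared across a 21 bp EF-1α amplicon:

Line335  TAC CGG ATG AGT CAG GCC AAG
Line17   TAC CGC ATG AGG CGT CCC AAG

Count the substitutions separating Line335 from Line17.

Differing sites — 6:G/C; 12:T/G; 14:A/G; 15:G/T; 16:G/C.
That gives 5 mismatches out of 21 aligned sites, so the Hamming distance is 5.

5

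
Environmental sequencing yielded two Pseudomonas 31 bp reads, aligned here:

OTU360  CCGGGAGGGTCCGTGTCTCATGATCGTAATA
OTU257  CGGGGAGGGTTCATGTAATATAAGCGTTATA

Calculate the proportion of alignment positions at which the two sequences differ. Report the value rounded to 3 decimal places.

Differing sites — 2:C/G; 11:C/T; 13:G/A; 17:C/A; 18:T/A; 19:C/T; 22:G/A; 24:T/G; 28:A/T.
There are 9 differences over 31 sites, so p = 9/31 = 0.290.

0.290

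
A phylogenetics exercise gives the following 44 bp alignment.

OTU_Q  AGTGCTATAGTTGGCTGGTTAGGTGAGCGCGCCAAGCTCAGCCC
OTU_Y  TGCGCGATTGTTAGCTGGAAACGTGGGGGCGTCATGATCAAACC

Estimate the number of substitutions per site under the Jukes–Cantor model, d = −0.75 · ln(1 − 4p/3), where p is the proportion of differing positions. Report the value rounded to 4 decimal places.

0.4546

Differing sites — 1:A/T; 3:T/C; 6:T/G; 9:A/T; 13:G/A; 19:T/A; 20:T/A; 22:G/C; 26:A/G; 28:C/G; 32:C/T; 35:A/T; 37:C/A; 41:G/A; 42:C/A.
p = 15/44 = 0.340909.
d = −0.75 · ln(1 − (4/3)·0.340909) = −0.75 · ln(0.545455) = −0.75 · (-0.606135) = 0.4546.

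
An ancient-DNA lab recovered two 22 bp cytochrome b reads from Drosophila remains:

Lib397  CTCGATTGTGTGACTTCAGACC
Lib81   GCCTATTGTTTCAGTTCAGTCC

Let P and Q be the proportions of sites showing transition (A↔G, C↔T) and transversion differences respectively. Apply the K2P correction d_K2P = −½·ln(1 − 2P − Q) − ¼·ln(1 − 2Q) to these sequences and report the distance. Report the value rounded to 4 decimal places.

0.4231

Mismatches occur at site 1 (C/G, transversion), site 2 (T/C, transition), site 4 (G/T, transversion), site 10 (G/T, transversion), site 12 (G/C, transversion), site 14 (C/G, transversion), site 20 (A/T, transversion).
Of the 7 differences, 1 transition and 6 transversions over 22 sites: P = 1/22 = 0.045455, Q = 6/22 = 0.272727.
d = −0.5·ln(0.636363) − 0.25·ln(0.454546) = −0.5·(-0.451986) − 0.25·(-0.788456) = 0.4231.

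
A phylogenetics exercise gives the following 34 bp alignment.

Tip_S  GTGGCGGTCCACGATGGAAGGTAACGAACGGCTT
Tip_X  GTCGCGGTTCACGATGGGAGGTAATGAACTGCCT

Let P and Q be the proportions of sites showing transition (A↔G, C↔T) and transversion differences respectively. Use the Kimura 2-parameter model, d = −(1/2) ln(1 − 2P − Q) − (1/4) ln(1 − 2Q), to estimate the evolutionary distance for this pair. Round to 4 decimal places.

Mismatches occur at site 3 (G→C, transversion), site 9 (C→T, transition), site 18 (A→G, transition), site 25 (C→T, transition), site 30 (G→T, transversion), site 33 (T→C, transition).
Of the 6 differences, 4 transitions and 2 transversions over 34 sites: P = 4/34 = 0.117647, Q = 2/34 = 0.058824.
d = −0.5·ln(0.705882) − 0.25·ln(0.882352) = −0.5·(-0.348307) − 0.25·(-0.125164) = 0.2054.

0.2054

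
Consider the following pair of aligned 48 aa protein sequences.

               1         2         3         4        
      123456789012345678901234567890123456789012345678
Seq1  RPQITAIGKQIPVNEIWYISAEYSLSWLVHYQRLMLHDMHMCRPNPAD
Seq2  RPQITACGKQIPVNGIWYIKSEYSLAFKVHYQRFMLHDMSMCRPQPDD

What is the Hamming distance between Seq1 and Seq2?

11

The sequences differ at positions 7 (I/C), 15 (E/G), 20 (S/K), 21 (A/S), 26 (S/A), 27 (W/F), 28 (L/K), 34 (L/F), 40 (H/S), 45 (N/Q), 47 (A/D).
That gives 11 mismatches out of 48 aligned sites, so the Hamming distance is 11.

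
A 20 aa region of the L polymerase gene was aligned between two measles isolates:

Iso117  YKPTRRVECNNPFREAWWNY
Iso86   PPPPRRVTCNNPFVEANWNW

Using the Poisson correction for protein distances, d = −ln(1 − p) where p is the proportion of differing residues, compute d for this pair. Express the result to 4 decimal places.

The sequences differ at positions 1 (Y/P), 2 (K/P), 4 (T/P), 8 (E/T), 14 (R/V), 17 (W/N), 20 (Y/W).
p = 7/20 = 0.350000.
d = −ln(1 − 0.350000) = −ln(0.650000) = 0.4308.

0.4308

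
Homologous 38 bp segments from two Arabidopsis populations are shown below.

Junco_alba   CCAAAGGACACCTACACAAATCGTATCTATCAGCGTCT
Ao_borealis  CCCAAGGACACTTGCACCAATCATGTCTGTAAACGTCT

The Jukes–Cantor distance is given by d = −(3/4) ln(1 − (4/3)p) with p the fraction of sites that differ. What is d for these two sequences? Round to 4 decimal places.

0.2846

Differing sites — 3:A/C; 12:C/T; 14:A/G; 18:A/C; 23:G/A; 25:A/G; 29:A/G; 31:C/A; 33:G/A.
p = 9/38 = 0.236842.
d = −0.75 · ln(1 − (4/3)·0.236842) = −0.75 · ln(0.684211) = −0.75 · (-0.379489) = 0.2846.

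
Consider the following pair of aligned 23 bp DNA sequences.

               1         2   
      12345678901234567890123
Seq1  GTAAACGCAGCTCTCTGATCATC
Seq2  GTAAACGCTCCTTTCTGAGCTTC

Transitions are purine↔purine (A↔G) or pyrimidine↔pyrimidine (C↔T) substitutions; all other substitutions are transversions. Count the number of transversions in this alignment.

Mismatches occur at site 9 (A↔T, transversion), site 10 (G↔C, transversion), site 13 (C↔T, transition), site 19 (T↔G, transversion), site 21 (A↔T, transversion).
Of the 5 differences, 1 transition and 4 transversions, so the answer is 4.

4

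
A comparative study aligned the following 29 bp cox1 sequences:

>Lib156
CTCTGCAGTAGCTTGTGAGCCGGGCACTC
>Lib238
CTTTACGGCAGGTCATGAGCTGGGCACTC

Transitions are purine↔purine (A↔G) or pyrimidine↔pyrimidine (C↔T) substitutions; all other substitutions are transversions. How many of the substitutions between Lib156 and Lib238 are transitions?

7

Mismatches occur at site 3 (C→T, transition), site 5 (G→A, transition), site 7 (A→G, transition), site 9 (T→C, transition), site 12 (C→G, transversion), site 14 (T→C, transition), site 15 (G→A, transition), site 21 (C→T, transition).
Of the 8 differences, 7 transitions and 1 transversion, so the answer is 7.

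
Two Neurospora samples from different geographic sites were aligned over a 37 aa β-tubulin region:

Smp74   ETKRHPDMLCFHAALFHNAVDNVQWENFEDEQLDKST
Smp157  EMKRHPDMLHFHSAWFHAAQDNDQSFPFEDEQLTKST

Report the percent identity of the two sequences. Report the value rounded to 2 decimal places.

Differing sites — 2:T/M; 10:C/H; 13:A/S; 15:L/W; 18:N/A; 20:V/Q; 23:V/D; 25:W/S; 26:E/F; 27:N/P; 34:D/T.
26 of the 37 sites match, so the percent identity is 26/37 × 100 = 70.27%.

70.27%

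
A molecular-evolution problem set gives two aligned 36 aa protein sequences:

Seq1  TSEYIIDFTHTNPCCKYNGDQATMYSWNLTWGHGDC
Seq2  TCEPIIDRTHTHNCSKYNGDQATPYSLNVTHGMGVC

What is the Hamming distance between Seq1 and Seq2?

The sequences differ at positions 2 (S/C), 4 (Y/P), 8 (F/R), 12 (N/H), 13 (P/N), 15 (C/S), 24 (M/P), 27 (W/L), 29 (L/V), 31 (W/H), 33 (H/M), 35 (D/V).
That gives 12 mismatches out of 36 aligned sites, so the Hamming distance is 12.

12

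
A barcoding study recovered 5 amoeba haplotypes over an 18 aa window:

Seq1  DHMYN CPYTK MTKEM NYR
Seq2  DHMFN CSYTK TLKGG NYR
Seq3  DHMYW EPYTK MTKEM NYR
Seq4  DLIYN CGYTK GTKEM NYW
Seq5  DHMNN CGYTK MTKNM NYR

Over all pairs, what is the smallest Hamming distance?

2

Pairwise Hamming distances:
  Seq1 vs Seq2: 6
  Seq1 vs Seq3: 2
  Seq1 vs Seq4: 5
  Seq1 vs Seq5: 3
  Seq2 vs Seq3: 8
  Seq2 vs Seq4: 9
  Seq2 vs Seq5: 6
  Seq3 vs Seq4: 7
  Seq3 vs Seq5: 5
  Seq4 vs Seq5: 6
The smallest is 2, between Seq1 and Seq3.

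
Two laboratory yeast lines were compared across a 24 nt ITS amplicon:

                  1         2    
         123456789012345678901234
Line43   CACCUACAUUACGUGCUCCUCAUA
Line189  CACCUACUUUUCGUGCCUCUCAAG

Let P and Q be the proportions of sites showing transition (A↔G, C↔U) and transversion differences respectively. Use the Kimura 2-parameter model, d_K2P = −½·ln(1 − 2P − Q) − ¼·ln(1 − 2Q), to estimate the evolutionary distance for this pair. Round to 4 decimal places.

Mismatches occur at site 8 (A↔U, transversion), site 11 (A↔U, transversion), site 17 (U↔C, transition), site 18 (C↔U, transition), site 23 (U↔A, transversion), site 24 (A↔G, transition).
Of the 6 differences, 3 transitions and 3 transversions over 24 sites: P = 3/24 = 0.125000, Q = 3/24 = 0.125000.
d = −0.5·ln(0.625000) − 0.25·ln(0.750000) = −0.5·(-0.470004) − 0.25·(-0.287682) = 0.3069.

0.3069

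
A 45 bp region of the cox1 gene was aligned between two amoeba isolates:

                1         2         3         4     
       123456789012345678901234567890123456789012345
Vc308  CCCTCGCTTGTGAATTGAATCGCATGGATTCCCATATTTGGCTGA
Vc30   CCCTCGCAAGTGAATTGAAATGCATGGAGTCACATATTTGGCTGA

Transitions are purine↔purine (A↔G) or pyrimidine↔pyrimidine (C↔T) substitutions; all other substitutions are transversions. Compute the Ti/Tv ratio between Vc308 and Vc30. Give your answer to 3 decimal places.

0.200

The sequences differ at positions 8 (T/A, transversion), 9 (T/A, transversion), 20 (T/A, transversion), 21 (C/T, transition), 29 (T/G, transversion), 32 (C/A, transversion).
Of the 6 differences, 1 transition and 5 transversions, so Ti/Tv = 1/5 = 0.200.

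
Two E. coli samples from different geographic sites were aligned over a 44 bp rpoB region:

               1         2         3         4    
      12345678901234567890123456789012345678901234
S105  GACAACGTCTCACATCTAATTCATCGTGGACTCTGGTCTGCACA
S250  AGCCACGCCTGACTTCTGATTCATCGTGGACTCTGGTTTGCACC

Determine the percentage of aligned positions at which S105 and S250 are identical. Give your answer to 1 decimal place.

Mismatches occur at site 1 (G→A), site 2 (A→G), site 4 (A→C), site 8 (T→C), site 11 (C→G), site 14 (A→T), site 18 (A→G), site 38 (C→T), site 44 (A→C).
35 of the 44 sites match, so the percent identity is 35/44 × 100 = 79.5%.

79.5%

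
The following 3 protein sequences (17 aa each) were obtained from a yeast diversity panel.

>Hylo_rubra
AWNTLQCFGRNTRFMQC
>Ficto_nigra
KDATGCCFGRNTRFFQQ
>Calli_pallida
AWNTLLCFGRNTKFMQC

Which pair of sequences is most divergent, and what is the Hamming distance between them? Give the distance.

Pairwise Hamming distances:
  Hylo_rubra vs Ficto_nigra: 7
  Hylo_rubra vs Calli_pallida: 2
  Ficto_nigra vs Calli_pallida: 8
The largest is 8, between Ficto_nigra and Calli_pallida.

8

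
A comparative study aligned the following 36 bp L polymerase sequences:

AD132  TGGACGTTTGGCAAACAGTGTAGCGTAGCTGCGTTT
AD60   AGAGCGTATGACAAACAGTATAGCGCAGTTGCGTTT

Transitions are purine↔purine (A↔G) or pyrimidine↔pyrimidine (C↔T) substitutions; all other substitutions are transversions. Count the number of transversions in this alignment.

2

Mismatches occur at site 1 (T/A, transversion), site 3 (G/A, transition), site 4 (A/G, transition), site 8 (T/A, transversion), site 11 (G/A, transition), site 20 (G/A, transition), site 26 (T/C, transition), site 29 (C/T, transition).
Of the 8 differences, 6 transitions and 2 transversions, so the answer is 2.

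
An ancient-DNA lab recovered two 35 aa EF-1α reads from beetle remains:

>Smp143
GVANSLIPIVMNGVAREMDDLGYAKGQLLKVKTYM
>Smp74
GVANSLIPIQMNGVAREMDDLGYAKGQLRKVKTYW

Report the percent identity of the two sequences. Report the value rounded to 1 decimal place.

91.4%

Differing sites — 10:V/Q; 29:L/R; 35:M/W.
32 of the 35 sites match, so the percent identity is 32/35 × 100 = 91.4%.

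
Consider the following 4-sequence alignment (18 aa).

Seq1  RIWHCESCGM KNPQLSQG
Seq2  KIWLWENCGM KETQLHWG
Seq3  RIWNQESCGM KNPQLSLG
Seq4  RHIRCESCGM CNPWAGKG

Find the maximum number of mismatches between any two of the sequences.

13

Pairwise Hamming distances:
  Seq1 vs Seq2: 8
  Seq1 vs Seq3: 3
  Seq1 vs Seq4: 8
  Seq2 vs Seq3: 8
  Seq2 vs Seq4: 13
  Seq3 vs Seq4: 9
The largest is 13, between Seq2 and Seq4.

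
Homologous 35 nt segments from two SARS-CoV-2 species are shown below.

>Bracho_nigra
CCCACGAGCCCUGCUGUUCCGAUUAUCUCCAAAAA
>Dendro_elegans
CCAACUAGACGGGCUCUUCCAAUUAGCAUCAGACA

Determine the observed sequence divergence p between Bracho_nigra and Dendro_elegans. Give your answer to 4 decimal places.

0.3429

Mismatches occur at site 3 (C→A), site 6 (G→U), site 9 (C→A), site 11 (C→G), site 12 (U→G), site 16 (G→C), site 21 (G→A), site 26 (U→G), site 28 (U→A), site 29 (C→U), site 32 (A→G), site 34 (A→C).
There are 12 differences over 35 sites, so p = 12/35 = 0.3429.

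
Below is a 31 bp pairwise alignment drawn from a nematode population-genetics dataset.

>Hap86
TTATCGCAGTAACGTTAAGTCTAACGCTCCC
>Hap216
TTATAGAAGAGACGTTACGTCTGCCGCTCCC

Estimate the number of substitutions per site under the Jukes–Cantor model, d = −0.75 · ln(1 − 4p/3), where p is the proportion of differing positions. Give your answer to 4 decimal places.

Differing sites — 5:C/A; 7:C/A; 10:T/A; 11:A/G; 18:A/C; 23:A/G; 24:A/C.
p = 7/31 = 0.225806.
d = −0.75 · ln(1 − (4/3)·0.225806) = −0.75 · ln(0.698925) = −0.75 · (-0.358212) = 0.2687.

0.2687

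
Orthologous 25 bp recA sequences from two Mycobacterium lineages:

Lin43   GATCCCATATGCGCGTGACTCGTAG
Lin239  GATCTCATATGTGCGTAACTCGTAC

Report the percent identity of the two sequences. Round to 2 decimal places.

84.00%

Mismatches occur at site 5 (C→T), site 12 (C→T), site 17 (G→A), site 25 (G→C).
21 of the 25 sites match, so the percent identity is 21/25 × 100 = 84.00%.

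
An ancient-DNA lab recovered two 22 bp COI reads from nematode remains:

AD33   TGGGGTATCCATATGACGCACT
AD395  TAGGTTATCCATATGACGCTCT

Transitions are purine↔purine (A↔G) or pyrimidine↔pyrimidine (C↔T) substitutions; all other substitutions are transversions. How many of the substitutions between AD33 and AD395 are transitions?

Differing sites — 2:G/A (Ti); 5:G/T (Tv); 20:A/T (Tv).
Of the 3 differences, 1 transition and 2 transversions, so the answer is 1.

1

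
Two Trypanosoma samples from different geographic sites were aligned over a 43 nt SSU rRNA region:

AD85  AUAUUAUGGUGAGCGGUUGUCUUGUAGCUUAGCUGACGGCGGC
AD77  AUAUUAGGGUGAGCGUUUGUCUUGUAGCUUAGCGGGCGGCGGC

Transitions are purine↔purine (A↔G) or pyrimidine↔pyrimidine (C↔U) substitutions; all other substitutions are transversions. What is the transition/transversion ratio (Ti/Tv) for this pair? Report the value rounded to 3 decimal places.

Mismatches occur at site 7 (U↔G, transversion), site 16 (G↔U, transversion), site 34 (U↔G, transversion), site 36 (A↔G, transition).
Of the 4 differences, 1 transition and 3 transversions, so Ti/Tv = 1/3 = 0.333.

0.333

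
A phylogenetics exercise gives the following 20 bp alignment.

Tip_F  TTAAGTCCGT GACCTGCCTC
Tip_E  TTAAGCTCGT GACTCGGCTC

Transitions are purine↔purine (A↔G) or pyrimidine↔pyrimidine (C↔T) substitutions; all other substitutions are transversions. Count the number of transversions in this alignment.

The sequences differ at positions 6 (T/C, transition), 7 (C/T, transition), 14 (C/T, transition), 15 (T/C, transition), 17 (C/G, transversion).
Of the 5 differences, 4 transitions and 1 transversion, so the answer is 1.

1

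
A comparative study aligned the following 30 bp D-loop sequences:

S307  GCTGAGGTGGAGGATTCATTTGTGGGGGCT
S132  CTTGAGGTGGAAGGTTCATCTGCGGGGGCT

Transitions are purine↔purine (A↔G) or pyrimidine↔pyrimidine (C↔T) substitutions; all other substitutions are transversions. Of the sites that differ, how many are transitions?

The sequences differ at positions 1 (G/C, transversion), 2 (C/T, transition), 12 (G/A, transition), 14 (A/G, transition), 20 (T/C, transition), 23 (T/C, transition).
Of the 6 differences, 5 transitions and 1 transversion, so the answer is 5.

5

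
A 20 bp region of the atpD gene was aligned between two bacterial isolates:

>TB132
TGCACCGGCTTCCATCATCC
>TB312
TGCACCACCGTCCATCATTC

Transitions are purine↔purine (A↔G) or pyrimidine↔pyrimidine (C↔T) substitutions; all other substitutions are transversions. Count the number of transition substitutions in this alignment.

Mismatches occur at site 7 (G/A, transition), site 8 (G/C, transversion), site 10 (T/G, transversion), site 19 (C/T, transition).
Of the 4 differences, 2 transitions and 2 transversions, so the answer is 2.

2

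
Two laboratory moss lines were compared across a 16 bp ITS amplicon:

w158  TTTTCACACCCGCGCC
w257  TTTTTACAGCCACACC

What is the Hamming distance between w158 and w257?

4

Differing sites — 5:C/T; 9:C/G; 12:G/A; 14:G/A.
That gives 4 mismatches out of 16 aligned sites, so the Hamming distance is 4.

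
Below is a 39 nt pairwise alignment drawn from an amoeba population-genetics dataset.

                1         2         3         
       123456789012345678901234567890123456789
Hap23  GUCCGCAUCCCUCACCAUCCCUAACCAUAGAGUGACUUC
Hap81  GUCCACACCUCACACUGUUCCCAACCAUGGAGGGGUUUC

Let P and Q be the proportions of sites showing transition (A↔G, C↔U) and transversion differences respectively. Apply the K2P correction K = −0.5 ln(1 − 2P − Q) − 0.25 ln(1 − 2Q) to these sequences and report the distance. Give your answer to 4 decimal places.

The sequences differ at positions 5 (G/A, transition), 8 (U/C, transition), 10 (C/U, transition), 12 (U/A, transversion), 16 (C/U, transition), 17 (A/G, transition), 19 (C/U, transition), 22 (U/C, transition), 29 (A/G, transition), 33 (U/G, transversion), 35 (A/G, transition), 36 (C/U, transition).
Of the 12 differences, 10 transitions and 2 transversions over 39 sites: P = 10/39 = 0.256410, Q = 2/39 = 0.051282.
d = −0.5·ln(0.435898) − 0.25·ln(0.897436) = −0.5·(-0.830347) − 0.25·(-0.108213) = 0.4422.

0.4422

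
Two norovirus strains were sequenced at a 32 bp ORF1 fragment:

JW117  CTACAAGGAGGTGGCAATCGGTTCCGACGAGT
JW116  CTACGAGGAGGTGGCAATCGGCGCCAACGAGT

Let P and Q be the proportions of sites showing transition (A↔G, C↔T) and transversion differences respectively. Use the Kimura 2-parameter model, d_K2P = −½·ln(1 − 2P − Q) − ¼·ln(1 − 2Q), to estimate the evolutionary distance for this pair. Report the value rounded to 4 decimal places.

Differing sites — 5:A/G (Ti); 22:T/C (Ti); 23:T/G (Tv); 26:G/A (Ti).
Of the 4 differences, 3 transitions and 1 transversion over 32 sites: P = 3/32 = 0.093750, Q = 1/32 = 0.031250.
d = −0.5·ln(0.781250) − 0.25·ln(0.937500) = −0.5·(-0.246860) − 0.25·(-0.064539) = 0.1396.

0.1396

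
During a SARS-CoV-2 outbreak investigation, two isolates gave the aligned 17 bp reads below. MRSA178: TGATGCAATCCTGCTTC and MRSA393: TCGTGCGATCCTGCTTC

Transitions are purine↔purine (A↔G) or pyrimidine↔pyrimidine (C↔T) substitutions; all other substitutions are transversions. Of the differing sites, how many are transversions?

Differing sites — 2:G/C (Tv); 3:A/G (Ti); 7:A/G (Ti).
Of the 3 differences, 2 transitions and 1 transversion, so the answer is 1.

1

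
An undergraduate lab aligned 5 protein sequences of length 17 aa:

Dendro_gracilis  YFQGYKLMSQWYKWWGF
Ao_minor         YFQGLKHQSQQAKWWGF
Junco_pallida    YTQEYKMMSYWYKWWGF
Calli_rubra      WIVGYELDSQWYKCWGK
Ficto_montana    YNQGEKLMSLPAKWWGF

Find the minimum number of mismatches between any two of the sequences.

4

Pairwise Hamming distances:
  Dendro_gracilis vs Ao_minor: 5
  Dendro_gracilis vs Junco_pallida: 4
  Dendro_gracilis vs Calli_rubra: 7
  Dendro_gracilis vs Ficto_montana: 5
  Ao_minor vs Junco_pallida: 8
  Ao_minor vs Calli_rubra: 11
  Ao_minor vs Ficto_montana: 6
  Junco_pallida vs Calli_rubra: 10
  Junco_pallida vs Ficto_montana: 7
  Calli_rubra vs Ficto_montana: 11
The smallest is 4, between Dendro_gracilis and Junco_pallida.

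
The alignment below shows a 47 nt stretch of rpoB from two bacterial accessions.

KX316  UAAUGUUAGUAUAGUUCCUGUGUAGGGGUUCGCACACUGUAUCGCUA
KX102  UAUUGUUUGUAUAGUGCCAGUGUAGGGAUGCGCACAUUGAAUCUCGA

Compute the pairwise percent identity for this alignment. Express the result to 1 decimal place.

Mismatches occur at site 3 (A/U), site 8 (A/U), site 16 (U/G), site 19 (U/A), site 28 (G/A), site 30 (U/G), site 37 (C/U), site 40 (U/A), site 44 (G/U), site 46 (U/G).
37 of the 47 sites match, so the percent identity is 37/47 × 100 = 78.7%.

78.7%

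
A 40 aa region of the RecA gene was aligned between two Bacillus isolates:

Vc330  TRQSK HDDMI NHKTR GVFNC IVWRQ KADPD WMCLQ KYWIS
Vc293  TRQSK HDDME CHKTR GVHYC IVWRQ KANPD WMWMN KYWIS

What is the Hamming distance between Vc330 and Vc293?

The sequences differ at positions 10 (I/E), 11 (N/C), 18 (F/H), 19 (N/Y), 28 (D/N), 33 (C/W), 34 (L/M), 35 (Q/N).
That gives 8 mismatches out of 40 aligned sites, so the Hamming distance is 8.

8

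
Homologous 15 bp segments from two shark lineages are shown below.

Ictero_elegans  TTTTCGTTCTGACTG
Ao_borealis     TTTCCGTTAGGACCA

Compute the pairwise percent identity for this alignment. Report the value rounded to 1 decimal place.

66.7%

The sequences differ at positions 4 (T/C), 9 (C/A), 10 (T/G), 14 (T/C), 15 (G/A).
10 of the 15 sites match, so the percent identity is 10/15 × 100 = 66.7%.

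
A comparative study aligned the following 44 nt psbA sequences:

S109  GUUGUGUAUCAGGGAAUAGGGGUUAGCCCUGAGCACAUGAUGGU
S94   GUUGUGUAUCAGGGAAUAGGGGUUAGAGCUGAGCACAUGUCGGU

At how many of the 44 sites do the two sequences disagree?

Differing sites — 27:C/A; 28:C/G; 40:A/U; 41:U/C.
That gives 4 mismatches out of 44 aligned sites, so the Hamming distance is 4.

4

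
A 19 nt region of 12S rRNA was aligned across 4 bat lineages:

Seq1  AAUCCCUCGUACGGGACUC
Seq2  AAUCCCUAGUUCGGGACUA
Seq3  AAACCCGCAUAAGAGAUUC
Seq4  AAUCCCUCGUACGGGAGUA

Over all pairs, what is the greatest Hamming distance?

9

Pairwise Hamming distances:
  Seq1 vs Seq2: 3
  Seq1 vs Seq3: 6
  Seq1 vs Seq4: 2
  Seq2 vs Seq3: 9
  Seq2 vs Seq4: 3
  Seq3 vs Seq4: 7
The largest is 9, between Seq2 and Seq3.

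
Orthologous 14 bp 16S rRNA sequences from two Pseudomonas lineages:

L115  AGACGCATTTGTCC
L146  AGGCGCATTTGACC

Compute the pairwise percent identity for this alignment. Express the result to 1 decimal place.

The sequences differ at positions 3 (A/G), 12 (T/A).
12 of the 14 sites match, so the percent identity is 12/14 × 100 = 85.7%.

85.7%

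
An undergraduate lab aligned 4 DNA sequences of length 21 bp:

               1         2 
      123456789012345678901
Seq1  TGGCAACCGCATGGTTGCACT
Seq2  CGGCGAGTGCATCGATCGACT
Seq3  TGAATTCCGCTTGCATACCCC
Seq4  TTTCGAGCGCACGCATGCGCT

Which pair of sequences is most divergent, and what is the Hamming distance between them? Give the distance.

Pairwise Hamming distances:
  Seq1 vs Seq2: 8
  Seq1 vs Seq3: 10
  Seq1 vs Seq4: 8
  Seq2 vs Seq3: 14
  Seq2 vs Seq4: 10
  Seq3 vs Seq4: 11
The largest is 14, between Seq2 and Seq3.

14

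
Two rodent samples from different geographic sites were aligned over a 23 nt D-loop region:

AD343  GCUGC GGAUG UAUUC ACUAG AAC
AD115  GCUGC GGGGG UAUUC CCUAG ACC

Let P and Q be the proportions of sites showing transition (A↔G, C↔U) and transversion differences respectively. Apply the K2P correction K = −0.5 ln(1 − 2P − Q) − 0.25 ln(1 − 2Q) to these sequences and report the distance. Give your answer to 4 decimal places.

0.1981

Mismatches occur at site 8 (A↔G, transition), site 9 (U↔G, transversion), site 16 (A↔C, transversion), site 22 (A↔C, transversion).
Of the 4 differences, 1 transition and 3 transversions over 23 sites: P = 1/23 = 0.043478, Q = 3/23 = 0.130435.
d = −0.5·ln(0.782609) − 0.25·ln(0.739130) = −0.5·(-0.245122) − 0.25·(-0.302281) = 0.1981.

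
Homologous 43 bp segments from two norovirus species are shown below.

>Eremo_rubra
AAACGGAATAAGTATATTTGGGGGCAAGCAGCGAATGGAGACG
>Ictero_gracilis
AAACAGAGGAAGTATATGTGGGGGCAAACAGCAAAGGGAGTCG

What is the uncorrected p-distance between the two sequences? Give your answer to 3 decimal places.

Mismatches occur at site 5 (G/A), site 8 (A/G), site 9 (T/G), site 18 (T/G), site 28 (G/A), site 33 (G/A), site 36 (T/G), site 41 (A/T).
There are 8 differences over 43 sites, so p = 8/43 = 0.186.

0.186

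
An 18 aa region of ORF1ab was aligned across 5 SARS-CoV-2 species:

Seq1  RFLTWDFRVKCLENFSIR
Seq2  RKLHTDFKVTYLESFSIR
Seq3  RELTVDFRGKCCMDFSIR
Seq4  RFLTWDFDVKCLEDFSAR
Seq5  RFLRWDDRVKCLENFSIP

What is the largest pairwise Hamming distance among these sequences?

10

Pairwise Hamming distances:
  Seq1 vs Seq2: 7
  Seq1 vs Seq3: 6
  Seq1 vs Seq4: 3
  Seq1 vs Seq5: 3
  Seq2 vs Seq3: 10
  Seq2 vs Seq4: 8
  Seq2 vs Seq5: 9
  Seq3 vs Seq4: 7
  Seq3 vs Seq5: 9
  Seq4 vs Seq5: 6
The largest is 10, between Seq2 and Seq3.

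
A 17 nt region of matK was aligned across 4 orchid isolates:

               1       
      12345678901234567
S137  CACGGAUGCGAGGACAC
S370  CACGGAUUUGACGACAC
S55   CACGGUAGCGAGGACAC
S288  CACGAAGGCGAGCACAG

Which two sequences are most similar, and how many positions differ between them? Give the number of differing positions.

2

Pairwise Hamming distances:
  S137 vs S370: 3
  S137 vs S55: 2
  S137 vs S288: 4
  S370 vs S55: 5
  S370 vs S288: 7
  S55 vs S288: 5
The smallest is 2, between S137 and S55.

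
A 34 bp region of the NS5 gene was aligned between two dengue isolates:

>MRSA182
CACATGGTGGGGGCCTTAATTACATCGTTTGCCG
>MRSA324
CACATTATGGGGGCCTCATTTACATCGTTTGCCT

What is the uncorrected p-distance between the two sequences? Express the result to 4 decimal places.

Mismatches occur at site 6 (G↔T), site 7 (G↔A), site 17 (T↔C), site 19 (A↔T), site 34 (G↔T).
There are 5 differences over 34 sites, so p = 5/34 = 0.1471.

0.1471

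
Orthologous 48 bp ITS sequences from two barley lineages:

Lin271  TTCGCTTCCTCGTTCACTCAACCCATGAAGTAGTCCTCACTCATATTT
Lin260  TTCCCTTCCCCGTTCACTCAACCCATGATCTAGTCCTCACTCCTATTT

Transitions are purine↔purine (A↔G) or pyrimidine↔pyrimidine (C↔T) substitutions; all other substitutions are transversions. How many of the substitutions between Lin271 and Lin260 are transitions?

1

The sequences differ at positions 4 (G/C, transversion), 10 (T/C, transition), 29 (A/T, transversion), 30 (G/C, transversion), 43 (A/C, transversion).
Of the 5 differences, 1 transition and 4 transversions, so the answer is 1.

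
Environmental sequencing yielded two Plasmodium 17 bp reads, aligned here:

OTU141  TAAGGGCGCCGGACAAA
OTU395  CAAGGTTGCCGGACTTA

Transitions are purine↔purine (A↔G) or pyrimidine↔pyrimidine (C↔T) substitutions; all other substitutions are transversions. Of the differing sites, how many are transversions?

3

Differing sites — 1:T/C (Ti); 6:G/T (Tv); 7:C/T (Ti); 15:A/T (Tv); 16:A/T (Tv).
Of the 5 differences, 2 transitions and 3 transversions, so the answer is 3.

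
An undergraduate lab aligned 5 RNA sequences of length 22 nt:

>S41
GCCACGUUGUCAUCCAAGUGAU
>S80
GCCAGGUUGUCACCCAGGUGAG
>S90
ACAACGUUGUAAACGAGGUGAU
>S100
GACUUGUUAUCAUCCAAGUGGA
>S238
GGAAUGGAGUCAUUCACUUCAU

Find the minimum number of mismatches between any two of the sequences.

Pairwise Hamming distances:
  S41 vs S80: 4
  S41 vs S90: 6
  S41 vs S100: 6
  S41 vs S238: 9
  S80 vs S90: 7
  S80 vs S100: 8
  S80 vs S238: 11
  S90 vs S100: 12
  S90 vs S238: 12
  S100 vs S238: 12
The smallest is 4, between S41 and S80.

4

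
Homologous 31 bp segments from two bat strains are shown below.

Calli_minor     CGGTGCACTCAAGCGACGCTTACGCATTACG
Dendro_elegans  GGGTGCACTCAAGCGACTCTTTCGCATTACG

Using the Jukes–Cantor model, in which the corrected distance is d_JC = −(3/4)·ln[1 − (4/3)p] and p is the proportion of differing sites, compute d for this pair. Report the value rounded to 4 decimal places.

0.1036

Differing sites — 1:C/G; 18:G/T; 22:A/T.
p = 3/31 = 0.096774.
d = −0.75 · ln(1 − (4/3)·0.096774) = −0.75 · ln(0.870968) = −0.75 · (-0.138150) = 0.1036.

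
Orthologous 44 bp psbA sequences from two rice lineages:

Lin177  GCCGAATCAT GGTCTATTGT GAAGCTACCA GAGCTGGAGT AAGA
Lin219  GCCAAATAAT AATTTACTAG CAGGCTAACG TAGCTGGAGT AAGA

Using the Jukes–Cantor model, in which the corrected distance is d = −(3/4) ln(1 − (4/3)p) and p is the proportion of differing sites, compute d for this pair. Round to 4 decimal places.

0.3756

Mismatches occur at site 4 (G/A), site 8 (C/A), site 11 (G/A), site 12 (G/A), site 14 (C/T), site 17 (T/C), site 19 (G/A), site 20 (T/G), site 21 (G/C), site 23 (A/G), site 28 (C/A), site 30 (A/G), site 31 (G/T).
p = 13/44 = 0.295455.
d = −0.75 · ln(1 − (4/3)·0.295455) = −0.75 · ln(0.606060) = −0.75 · (-0.500776) = 0.3756.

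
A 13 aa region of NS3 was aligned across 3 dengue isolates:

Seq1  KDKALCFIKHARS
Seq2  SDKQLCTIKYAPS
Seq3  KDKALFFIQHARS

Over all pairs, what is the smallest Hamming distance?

2

Pairwise Hamming distances:
  Seq1 vs Seq2: 5
  Seq1 vs Seq3: 2
  Seq2 vs Seq3: 7
The smallest is 2, between Seq1 and Seq3.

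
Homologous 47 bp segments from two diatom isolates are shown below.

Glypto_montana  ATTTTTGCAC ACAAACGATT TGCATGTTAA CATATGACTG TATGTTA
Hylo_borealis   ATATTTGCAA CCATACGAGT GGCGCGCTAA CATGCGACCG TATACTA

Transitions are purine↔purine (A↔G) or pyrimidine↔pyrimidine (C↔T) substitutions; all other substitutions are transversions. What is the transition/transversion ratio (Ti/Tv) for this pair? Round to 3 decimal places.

1.333

Mismatches occur at site 3 (T↔A, transversion), site 10 (C↔A, transversion), site 11 (A↔C, transversion), site 14 (A↔T, transversion), site 19 (T↔G, transversion), site 21 (T↔G, transversion), site 24 (A↔G, transition), site 25 (T↔C, transition), site 27 (T↔C, transition), site 34 (A↔G, transition), site 35 (T↔C, transition), site 39 (T↔C, transition), site 44 (G↔A, transition), site 45 (T↔C, transition).
Of the 14 differences, 8 transitions and 6 transversions, so Ti/Tv = 8/6 = 1.333.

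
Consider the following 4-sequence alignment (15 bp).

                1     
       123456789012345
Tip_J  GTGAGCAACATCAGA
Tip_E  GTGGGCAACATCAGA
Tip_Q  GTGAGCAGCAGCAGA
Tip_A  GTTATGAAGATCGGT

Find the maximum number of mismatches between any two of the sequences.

Pairwise Hamming distances:
  Tip_J vs Tip_E: 1
  Tip_J vs Tip_Q: 2
  Tip_J vs Tip_A: 6
  Tip_E vs Tip_Q: 3
  Tip_E vs Tip_A: 7
  Tip_Q vs Tip_A: 8
The largest is 8, between Tip_Q and Tip_A.

8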